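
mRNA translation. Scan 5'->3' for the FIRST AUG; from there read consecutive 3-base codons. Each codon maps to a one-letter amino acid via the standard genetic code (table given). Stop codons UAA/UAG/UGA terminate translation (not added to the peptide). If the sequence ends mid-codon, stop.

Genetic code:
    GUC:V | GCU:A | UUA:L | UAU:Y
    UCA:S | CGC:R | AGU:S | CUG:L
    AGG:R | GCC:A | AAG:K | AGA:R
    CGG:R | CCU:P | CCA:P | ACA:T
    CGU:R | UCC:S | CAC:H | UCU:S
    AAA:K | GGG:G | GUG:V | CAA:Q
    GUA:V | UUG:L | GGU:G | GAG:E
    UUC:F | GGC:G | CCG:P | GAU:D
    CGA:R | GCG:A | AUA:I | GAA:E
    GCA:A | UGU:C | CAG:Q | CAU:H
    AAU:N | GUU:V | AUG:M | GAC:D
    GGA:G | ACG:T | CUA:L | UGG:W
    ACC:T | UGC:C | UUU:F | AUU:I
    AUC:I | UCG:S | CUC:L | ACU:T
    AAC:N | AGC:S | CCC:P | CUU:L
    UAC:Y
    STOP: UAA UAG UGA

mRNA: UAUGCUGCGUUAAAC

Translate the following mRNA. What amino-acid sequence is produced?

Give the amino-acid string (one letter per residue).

start AUG at pos 1
pos 1: AUG -> M; peptide=M
pos 4: CUG -> L; peptide=ML
pos 7: CGU -> R; peptide=MLR
pos 10: UAA -> STOP

Answer: MLR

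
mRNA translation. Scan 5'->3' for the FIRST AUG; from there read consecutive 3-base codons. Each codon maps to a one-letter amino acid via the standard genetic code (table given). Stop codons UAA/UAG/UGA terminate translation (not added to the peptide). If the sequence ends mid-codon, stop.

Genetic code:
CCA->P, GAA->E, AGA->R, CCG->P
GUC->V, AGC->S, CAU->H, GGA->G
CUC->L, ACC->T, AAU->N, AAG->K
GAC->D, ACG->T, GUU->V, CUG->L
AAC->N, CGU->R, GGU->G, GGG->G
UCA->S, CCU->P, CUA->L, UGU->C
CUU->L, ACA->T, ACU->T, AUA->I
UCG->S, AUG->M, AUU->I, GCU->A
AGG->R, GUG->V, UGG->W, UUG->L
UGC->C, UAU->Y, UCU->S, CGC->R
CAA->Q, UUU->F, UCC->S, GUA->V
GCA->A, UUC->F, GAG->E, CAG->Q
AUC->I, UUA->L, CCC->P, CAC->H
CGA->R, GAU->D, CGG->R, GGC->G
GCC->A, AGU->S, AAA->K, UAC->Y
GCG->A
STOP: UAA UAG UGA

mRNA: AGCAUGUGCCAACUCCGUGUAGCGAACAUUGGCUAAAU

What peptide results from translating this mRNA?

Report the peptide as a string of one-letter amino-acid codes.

start AUG at pos 3
pos 3: AUG -> M; peptide=M
pos 6: UGC -> C; peptide=MC
pos 9: CAA -> Q; peptide=MCQ
pos 12: CUC -> L; peptide=MCQL
pos 15: CGU -> R; peptide=MCQLR
pos 18: GUA -> V; peptide=MCQLRV
pos 21: GCG -> A; peptide=MCQLRVA
pos 24: AAC -> N; peptide=MCQLRVAN
pos 27: AUU -> I; peptide=MCQLRVANI
pos 30: GGC -> G; peptide=MCQLRVANIG
pos 33: UAA -> STOP

Answer: MCQLRVANIG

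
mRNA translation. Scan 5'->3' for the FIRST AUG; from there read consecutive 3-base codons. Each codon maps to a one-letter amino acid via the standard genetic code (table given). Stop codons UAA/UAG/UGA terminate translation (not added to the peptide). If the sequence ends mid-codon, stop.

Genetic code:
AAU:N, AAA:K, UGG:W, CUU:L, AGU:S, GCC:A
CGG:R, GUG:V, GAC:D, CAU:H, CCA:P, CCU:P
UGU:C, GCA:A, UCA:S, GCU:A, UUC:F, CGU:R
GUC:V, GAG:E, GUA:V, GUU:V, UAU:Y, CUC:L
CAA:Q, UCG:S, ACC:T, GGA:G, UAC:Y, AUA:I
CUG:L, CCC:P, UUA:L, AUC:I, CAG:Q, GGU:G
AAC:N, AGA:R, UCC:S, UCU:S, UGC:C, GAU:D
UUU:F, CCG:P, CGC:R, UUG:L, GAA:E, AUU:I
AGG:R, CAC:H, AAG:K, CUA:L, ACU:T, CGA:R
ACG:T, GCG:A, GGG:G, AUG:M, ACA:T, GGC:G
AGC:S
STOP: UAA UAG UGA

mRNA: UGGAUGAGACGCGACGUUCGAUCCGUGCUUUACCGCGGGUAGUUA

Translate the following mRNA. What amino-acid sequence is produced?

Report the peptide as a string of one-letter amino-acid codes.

Answer: MRRDVRSVLYRG

Derivation:
start AUG at pos 3
pos 3: AUG -> M; peptide=M
pos 6: AGA -> R; peptide=MR
pos 9: CGC -> R; peptide=MRR
pos 12: GAC -> D; peptide=MRRD
pos 15: GUU -> V; peptide=MRRDV
pos 18: CGA -> R; peptide=MRRDVR
pos 21: UCC -> S; peptide=MRRDVRS
pos 24: GUG -> V; peptide=MRRDVRSV
pos 27: CUU -> L; peptide=MRRDVRSVL
pos 30: UAC -> Y; peptide=MRRDVRSVLY
pos 33: CGC -> R; peptide=MRRDVRSVLYR
pos 36: GGG -> G; peptide=MRRDVRSVLYRG
pos 39: UAG -> STOP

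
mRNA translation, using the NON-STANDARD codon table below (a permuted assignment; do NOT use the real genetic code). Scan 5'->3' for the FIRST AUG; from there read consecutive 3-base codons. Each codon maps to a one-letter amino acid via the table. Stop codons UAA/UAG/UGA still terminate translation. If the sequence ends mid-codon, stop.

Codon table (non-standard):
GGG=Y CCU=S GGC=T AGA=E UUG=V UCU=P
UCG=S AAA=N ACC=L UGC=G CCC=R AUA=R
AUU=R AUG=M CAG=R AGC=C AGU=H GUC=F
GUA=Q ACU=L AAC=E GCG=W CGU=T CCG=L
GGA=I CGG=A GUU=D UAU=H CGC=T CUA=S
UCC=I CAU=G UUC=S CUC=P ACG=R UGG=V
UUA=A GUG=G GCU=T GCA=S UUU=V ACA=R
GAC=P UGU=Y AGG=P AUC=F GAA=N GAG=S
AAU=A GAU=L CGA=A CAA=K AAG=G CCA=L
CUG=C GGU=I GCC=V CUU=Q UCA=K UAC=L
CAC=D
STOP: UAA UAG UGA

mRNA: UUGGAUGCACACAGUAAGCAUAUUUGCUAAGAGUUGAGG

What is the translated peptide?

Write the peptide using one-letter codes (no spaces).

start AUG at pos 4
pos 4: AUG -> M; peptide=M
pos 7: CAC -> D; peptide=MD
pos 10: ACA -> R; peptide=MDR
pos 13: GUA -> Q; peptide=MDRQ
pos 16: AGC -> C; peptide=MDRQC
pos 19: AUA -> R; peptide=MDRQCR
pos 22: UUU -> V; peptide=MDRQCRV
pos 25: GCU -> T; peptide=MDRQCRVT
pos 28: AAG -> G; peptide=MDRQCRVTG
pos 31: AGU -> H; peptide=MDRQCRVTGH
pos 34: UGA -> STOP

Answer: MDRQCRVTGH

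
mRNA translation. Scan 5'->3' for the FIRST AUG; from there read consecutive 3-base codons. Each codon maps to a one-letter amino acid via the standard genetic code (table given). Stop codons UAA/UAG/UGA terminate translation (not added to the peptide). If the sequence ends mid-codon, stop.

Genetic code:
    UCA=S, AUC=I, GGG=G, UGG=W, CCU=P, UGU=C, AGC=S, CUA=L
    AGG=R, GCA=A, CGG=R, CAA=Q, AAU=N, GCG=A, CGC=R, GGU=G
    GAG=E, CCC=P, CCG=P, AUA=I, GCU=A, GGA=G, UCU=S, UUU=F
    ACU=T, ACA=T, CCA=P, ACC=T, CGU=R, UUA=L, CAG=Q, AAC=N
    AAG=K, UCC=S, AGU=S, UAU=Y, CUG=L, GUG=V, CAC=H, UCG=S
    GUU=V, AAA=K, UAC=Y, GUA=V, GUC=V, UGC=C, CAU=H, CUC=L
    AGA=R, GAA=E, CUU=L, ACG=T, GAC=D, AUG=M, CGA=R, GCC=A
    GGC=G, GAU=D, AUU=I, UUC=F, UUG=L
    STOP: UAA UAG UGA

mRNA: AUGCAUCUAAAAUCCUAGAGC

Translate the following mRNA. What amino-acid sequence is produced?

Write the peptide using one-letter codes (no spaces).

Answer: MHLKS

Derivation:
start AUG at pos 0
pos 0: AUG -> M; peptide=M
pos 3: CAU -> H; peptide=MH
pos 6: CUA -> L; peptide=MHL
pos 9: AAA -> K; peptide=MHLK
pos 12: UCC -> S; peptide=MHLKS
pos 15: UAG -> STOP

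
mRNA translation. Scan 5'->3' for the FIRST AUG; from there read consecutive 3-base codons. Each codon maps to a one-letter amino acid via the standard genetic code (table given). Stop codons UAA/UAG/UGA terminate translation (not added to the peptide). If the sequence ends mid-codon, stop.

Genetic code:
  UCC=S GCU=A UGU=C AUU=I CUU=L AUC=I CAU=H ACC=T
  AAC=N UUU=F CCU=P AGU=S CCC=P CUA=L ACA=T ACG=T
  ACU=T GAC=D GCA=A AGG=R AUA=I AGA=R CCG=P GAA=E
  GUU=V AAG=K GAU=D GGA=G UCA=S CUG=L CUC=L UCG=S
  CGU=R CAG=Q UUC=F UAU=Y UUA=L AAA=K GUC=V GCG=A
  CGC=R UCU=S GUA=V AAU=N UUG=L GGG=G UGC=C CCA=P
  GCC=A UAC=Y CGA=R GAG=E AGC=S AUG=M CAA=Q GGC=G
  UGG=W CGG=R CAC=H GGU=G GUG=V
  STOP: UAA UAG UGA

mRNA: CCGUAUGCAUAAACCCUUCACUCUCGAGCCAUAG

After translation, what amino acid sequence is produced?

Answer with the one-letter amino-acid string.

Answer: MHKPFTLEP

Derivation:
start AUG at pos 4
pos 4: AUG -> M; peptide=M
pos 7: CAU -> H; peptide=MH
pos 10: AAA -> K; peptide=MHK
pos 13: CCC -> P; peptide=MHKP
pos 16: UUC -> F; peptide=MHKPF
pos 19: ACU -> T; peptide=MHKPFT
pos 22: CUC -> L; peptide=MHKPFTL
pos 25: GAG -> E; peptide=MHKPFTLE
pos 28: CCA -> P; peptide=MHKPFTLEP
pos 31: UAG -> STOP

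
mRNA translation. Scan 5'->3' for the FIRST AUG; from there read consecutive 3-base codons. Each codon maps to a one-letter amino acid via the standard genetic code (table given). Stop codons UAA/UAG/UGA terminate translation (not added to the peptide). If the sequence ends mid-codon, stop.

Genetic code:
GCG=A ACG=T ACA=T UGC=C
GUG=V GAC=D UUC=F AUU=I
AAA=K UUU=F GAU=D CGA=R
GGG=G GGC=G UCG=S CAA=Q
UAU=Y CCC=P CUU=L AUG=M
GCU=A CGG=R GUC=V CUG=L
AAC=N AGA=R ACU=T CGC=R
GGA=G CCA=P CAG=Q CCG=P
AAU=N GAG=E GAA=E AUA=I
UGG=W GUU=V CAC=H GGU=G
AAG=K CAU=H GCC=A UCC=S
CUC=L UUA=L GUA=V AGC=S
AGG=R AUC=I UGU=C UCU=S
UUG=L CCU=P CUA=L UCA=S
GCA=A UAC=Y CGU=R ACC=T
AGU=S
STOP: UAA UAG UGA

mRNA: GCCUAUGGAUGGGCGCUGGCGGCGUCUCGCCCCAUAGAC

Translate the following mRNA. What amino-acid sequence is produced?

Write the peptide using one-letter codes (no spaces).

start AUG at pos 4
pos 4: AUG -> M; peptide=M
pos 7: GAU -> D; peptide=MD
pos 10: GGG -> G; peptide=MDG
pos 13: CGC -> R; peptide=MDGR
pos 16: UGG -> W; peptide=MDGRW
pos 19: CGG -> R; peptide=MDGRWR
pos 22: CGU -> R; peptide=MDGRWRR
pos 25: CUC -> L; peptide=MDGRWRRL
pos 28: GCC -> A; peptide=MDGRWRRLA
pos 31: CCA -> P; peptide=MDGRWRRLAP
pos 34: UAG -> STOP

Answer: MDGRWRRLAP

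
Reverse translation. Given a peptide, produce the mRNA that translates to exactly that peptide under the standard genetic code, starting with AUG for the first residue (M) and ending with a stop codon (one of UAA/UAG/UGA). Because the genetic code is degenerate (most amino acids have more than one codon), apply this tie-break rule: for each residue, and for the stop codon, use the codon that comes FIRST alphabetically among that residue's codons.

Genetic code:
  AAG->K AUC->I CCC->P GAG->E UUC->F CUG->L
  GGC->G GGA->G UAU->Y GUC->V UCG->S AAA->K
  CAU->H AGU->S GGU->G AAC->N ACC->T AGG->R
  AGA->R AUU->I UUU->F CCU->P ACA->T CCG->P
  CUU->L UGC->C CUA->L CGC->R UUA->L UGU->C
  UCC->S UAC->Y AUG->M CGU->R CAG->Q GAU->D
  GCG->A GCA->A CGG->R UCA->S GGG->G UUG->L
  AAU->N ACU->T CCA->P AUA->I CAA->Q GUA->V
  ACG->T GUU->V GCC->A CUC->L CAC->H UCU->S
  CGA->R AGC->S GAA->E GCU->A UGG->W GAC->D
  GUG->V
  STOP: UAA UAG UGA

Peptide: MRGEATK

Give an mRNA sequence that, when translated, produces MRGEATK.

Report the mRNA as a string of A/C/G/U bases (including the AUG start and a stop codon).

residue 1: M -> AUG (start codon)
residue 2: R codons sorted = AGA,AGG,CGA,CGC,CGG,CGU -> pick first = AGA
residue 3: G codons sorted = GGA,GGC,GGG,GGU -> pick first = GGA
residue 4: E codons sorted = GAA,GAG -> pick first = GAA
residue 5: A codons sorted = GCA,GCC,GCG,GCU -> pick first = GCA
residue 6: T codons sorted = ACA,ACC,ACG,ACU -> pick first = ACA
residue 7: K codons sorted = AAA,AAG -> pick first = AAA
terminator: stop codons sorted = UAA,UAG,UGA -> pick first = UAA

Answer: mRNA: AUGAGAGGAGAAGCAACAAAAUAA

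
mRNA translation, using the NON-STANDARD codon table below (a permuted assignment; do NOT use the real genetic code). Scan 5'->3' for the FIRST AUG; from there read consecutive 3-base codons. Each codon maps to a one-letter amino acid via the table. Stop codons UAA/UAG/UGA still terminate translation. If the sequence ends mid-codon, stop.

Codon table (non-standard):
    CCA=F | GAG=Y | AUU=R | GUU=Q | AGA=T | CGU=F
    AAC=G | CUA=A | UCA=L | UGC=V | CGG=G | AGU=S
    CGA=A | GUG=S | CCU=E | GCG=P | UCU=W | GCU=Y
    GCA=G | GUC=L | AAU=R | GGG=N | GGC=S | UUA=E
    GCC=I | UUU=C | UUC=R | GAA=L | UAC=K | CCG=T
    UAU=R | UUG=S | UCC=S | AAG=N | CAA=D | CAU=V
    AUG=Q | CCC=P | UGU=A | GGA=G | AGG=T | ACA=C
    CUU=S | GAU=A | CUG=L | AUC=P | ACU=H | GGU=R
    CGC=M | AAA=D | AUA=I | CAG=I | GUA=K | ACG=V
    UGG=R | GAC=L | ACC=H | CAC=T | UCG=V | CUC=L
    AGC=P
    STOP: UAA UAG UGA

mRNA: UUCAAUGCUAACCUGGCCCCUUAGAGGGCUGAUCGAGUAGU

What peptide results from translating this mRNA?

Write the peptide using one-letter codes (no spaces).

Answer: QAHRPSTNLPY

Derivation:
start AUG at pos 4
pos 4: AUG -> Q; peptide=Q
pos 7: CUA -> A; peptide=QA
pos 10: ACC -> H; peptide=QAH
pos 13: UGG -> R; peptide=QAHR
pos 16: CCC -> P; peptide=QAHRP
pos 19: CUU -> S; peptide=QAHRPS
pos 22: AGA -> T; peptide=QAHRPST
pos 25: GGG -> N; peptide=QAHRPSTN
pos 28: CUG -> L; peptide=QAHRPSTNL
pos 31: AUC -> P; peptide=QAHRPSTNLP
pos 34: GAG -> Y; peptide=QAHRPSTNLPY
pos 37: UAG -> STOP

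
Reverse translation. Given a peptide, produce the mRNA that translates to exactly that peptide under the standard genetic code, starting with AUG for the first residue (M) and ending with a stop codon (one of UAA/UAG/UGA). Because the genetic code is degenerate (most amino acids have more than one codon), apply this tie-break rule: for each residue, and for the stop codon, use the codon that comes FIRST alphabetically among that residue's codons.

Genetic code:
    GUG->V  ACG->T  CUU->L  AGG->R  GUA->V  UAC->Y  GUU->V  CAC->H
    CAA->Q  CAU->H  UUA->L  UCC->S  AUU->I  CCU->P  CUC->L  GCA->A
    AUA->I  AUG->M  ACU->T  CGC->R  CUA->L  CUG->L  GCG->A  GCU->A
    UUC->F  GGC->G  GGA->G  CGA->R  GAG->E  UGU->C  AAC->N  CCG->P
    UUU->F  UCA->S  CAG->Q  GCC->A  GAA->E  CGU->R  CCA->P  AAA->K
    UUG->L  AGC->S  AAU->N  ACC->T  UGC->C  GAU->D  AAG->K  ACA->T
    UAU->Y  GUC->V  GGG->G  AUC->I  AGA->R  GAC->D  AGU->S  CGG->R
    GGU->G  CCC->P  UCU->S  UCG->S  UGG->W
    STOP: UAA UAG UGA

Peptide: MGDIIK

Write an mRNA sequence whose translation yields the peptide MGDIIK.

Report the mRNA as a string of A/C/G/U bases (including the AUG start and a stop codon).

Answer: mRNA: AUGGGAGACAUAAUAAAAUAA

Derivation:
residue 1: M -> AUG (start codon)
residue 2: G codons sorted = GGA,GGC,GGG,GGU -> pick first = GGA
residue 3: D codons sorted = GAC,GAU -> pick first = GAC
residue 4: I codons sorted = AUA,AUC,AUU -> pick first = AUA
residue 5: I codons sorted = AUA,AUC,AUU -> pick first = AUA
residue 6: K codons sorted = AAA,AAG -> pick first = AAA
terminator: stop codons sorted = UAA,UAG,UGA -> pick first = UAA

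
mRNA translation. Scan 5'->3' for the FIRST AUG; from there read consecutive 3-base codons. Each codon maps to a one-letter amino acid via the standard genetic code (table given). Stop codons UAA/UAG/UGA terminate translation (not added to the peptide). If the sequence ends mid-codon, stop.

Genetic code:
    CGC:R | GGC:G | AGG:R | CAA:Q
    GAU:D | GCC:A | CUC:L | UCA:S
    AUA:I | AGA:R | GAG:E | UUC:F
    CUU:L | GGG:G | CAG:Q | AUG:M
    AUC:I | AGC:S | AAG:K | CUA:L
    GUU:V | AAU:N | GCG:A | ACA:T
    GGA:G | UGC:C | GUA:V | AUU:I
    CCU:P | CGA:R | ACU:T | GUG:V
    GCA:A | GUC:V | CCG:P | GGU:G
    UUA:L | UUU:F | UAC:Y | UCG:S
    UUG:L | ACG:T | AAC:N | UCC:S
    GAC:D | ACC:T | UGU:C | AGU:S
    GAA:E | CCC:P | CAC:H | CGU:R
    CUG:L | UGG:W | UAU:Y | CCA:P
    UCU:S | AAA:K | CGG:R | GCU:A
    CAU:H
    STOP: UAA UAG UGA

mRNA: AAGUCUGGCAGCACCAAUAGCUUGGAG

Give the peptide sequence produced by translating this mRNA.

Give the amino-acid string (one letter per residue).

Answer: (empty: no AUG start codon)

Derivation:
no AUG start codon found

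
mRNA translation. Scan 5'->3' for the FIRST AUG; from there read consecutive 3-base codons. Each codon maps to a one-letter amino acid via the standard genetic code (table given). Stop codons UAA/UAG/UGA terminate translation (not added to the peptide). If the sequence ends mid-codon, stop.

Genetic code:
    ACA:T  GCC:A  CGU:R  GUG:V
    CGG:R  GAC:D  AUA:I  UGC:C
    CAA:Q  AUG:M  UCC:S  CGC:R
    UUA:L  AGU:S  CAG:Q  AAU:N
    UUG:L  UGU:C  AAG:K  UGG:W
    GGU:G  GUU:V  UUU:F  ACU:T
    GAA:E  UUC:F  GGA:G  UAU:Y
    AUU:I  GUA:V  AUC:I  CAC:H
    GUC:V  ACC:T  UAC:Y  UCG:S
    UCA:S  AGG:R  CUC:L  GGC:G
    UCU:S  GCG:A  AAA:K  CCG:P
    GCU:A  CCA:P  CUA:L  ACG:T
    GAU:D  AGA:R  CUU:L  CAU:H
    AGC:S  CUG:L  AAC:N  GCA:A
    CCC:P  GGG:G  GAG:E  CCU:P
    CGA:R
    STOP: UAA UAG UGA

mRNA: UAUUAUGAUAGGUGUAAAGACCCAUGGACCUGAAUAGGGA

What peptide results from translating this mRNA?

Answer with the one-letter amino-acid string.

Answer: MIGVKTHGPE

Derivation:
start AUG at pos 4
pos 4: AUG -> M; peptide=M
pos 7: AUA -> I; peptide=MI
pos 10: GGU -> G; peptide=MIG
pos 13: GUA -> V; peptide=MIGV
pos 16: AAG -> K; peptide=MIGVK
pos 19: ACC -> T; peptide=MIGVKT
pos 22: CAU -> H; peptide=MIGVKTH
pos 25: GGA -> G; peptide=MIGVKTHG
pos 28: CCU -> P; peptide=MIGVKTHGP
pos 31: GAA -> E; peptide=MIGVKTHGPE
pos 34: UAG -> STOP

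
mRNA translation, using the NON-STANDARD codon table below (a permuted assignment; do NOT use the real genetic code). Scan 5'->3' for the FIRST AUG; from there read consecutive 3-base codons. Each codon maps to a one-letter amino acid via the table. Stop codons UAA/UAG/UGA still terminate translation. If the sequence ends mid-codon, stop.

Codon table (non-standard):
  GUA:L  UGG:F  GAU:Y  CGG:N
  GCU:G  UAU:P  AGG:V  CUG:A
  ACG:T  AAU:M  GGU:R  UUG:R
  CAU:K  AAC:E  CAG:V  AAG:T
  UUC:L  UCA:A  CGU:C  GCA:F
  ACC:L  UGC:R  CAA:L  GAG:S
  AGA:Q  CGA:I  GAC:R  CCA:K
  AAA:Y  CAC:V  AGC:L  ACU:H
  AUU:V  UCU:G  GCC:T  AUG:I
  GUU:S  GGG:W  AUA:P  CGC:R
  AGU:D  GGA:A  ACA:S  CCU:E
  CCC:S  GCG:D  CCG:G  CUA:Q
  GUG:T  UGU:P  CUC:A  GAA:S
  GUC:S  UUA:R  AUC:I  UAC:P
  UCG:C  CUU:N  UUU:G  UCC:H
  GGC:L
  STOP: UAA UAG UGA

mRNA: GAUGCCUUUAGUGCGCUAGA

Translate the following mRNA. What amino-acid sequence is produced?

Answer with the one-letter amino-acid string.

start AUG at pos 1
pos 1: AUG -> I; peptide=I
pos 4: CCU -> E; peptide=IE
pos 7: UUA -> R; peptide=IER
pos 10: GUG -> T; peptide=IERT
pos 13: CGC -> R; peptide=IERTR
pos 16: UAG -> STOP

Answer: IERTR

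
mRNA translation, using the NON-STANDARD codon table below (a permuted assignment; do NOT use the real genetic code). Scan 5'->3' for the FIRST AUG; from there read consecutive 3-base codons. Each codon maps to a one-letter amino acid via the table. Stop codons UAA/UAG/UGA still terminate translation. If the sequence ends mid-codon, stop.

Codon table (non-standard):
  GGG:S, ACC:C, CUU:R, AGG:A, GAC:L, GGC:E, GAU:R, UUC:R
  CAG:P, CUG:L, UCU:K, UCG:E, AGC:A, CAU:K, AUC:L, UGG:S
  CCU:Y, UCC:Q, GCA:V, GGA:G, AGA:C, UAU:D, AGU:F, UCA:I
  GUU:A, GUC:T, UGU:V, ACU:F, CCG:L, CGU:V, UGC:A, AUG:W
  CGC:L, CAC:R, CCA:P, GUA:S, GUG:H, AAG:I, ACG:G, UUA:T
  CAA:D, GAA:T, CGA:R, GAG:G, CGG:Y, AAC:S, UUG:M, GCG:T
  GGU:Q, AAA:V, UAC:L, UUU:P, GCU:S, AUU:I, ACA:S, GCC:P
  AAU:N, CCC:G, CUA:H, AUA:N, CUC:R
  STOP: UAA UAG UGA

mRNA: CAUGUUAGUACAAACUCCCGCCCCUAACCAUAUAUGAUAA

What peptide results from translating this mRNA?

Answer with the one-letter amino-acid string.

Answer: WTSDFGPYSKN

Derivation:
start AUG at pos 1
pos 1: AUG -> W; peptide=W
pos 4: UUA -> T; peptide=WT
pos 7: GUA -> S; peptide=WTS
pos 10: CAA -> D; peptide=WTSD
pos 13: ACU -> F; peptide=WTSDF
pos 16: CCC -> G; peptide=WTSDFG
pos 19: GCC -> P; peptide=WTSDFGP
pos 22: CCU -> Y; peptide=WTSDFGPY
pos 25: AAC -> S; peptide=WTSDFGPYS
pos 28: CAU -> K; peptide=WTSDFGPYSK
pos 31: AUA -> N; peptide=WTSDFGPYSKN
pos 34: UGA -> STOP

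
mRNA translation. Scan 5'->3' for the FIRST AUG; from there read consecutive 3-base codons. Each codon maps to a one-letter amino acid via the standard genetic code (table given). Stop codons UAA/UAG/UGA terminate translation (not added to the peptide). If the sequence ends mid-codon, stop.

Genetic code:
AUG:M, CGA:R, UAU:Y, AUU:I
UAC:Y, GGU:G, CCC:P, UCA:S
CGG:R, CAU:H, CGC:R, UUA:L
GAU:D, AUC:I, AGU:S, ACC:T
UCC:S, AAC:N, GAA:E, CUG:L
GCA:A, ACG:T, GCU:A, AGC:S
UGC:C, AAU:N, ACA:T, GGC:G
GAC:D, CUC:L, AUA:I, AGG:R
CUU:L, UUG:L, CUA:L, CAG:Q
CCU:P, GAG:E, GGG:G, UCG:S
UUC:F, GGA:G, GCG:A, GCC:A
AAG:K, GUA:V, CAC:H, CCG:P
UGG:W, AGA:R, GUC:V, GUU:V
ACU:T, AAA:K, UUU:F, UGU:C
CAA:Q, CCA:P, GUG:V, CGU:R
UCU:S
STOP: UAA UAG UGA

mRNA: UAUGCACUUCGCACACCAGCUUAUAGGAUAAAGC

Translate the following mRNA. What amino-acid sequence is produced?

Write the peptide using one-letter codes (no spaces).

Answer: MHFAHQLIG

Derivation:
start AUG at pos 1
pos 1: AUG -> M; peptide=M
pos 4: CAC -> H; peptide=MH
pos 7: UUC -> F; peptide=MHF
pos 10: GCA -> A; peptide=MHFA
pos 13: CAC -> H; peptide=MHFAH
pos 16: CAG -> Q; peptide=MHFAHQ
pos 19: CUU -> L; peptide=MHFAHQL
pos 22: AUA -> I; peptide=MHFAHQLI
pos 25: GGA -> G; peptide=MHFAHQLIG
pos 28: UAA -> STOP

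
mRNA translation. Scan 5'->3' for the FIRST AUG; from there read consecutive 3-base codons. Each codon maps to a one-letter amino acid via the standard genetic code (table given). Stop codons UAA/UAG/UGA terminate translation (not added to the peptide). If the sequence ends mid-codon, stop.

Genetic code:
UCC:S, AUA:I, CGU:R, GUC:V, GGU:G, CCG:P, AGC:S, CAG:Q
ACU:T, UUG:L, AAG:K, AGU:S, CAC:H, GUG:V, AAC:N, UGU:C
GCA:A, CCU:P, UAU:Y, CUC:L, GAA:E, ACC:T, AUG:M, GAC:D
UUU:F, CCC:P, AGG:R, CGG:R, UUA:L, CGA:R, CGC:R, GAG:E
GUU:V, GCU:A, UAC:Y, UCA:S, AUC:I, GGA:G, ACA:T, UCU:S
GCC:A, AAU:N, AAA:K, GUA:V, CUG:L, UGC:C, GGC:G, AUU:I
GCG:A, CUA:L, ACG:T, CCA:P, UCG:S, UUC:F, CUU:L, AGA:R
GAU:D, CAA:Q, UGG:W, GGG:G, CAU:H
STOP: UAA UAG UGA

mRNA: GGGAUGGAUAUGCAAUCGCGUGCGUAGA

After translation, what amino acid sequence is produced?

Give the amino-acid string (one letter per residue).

start AUG at pos 3
pos 3: AUG -> M; peptide=M
pos 6: GAU -> D; peptide=MD
pos 9: AUG -> M; peptide=MDM
pos 12: CAA -> Q; peptide=MDMQ
pos 15: UCG -> S; peptide=MDMQS
pos 18: CGU -> R; peptide=MDMQSR
pos 21: GCG -> A; peptide=MDMQSRA
pos 24: UAG -> STOP

Answer: MDMQSRA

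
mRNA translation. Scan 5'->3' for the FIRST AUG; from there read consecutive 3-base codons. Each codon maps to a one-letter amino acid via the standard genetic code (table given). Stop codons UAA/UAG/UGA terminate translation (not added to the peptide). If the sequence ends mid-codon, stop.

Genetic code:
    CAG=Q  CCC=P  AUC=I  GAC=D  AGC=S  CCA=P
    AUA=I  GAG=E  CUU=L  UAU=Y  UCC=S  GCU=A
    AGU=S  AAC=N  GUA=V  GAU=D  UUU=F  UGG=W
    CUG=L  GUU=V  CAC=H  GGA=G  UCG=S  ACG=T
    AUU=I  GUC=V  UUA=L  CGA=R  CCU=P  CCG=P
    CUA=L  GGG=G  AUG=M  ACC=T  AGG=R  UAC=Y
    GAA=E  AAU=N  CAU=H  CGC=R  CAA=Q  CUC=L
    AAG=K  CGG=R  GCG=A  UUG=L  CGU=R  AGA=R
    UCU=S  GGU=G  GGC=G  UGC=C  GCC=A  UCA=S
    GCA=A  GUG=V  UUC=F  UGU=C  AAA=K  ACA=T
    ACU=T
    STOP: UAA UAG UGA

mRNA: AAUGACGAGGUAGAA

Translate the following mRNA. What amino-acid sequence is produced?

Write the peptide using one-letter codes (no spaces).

start AUG at pos 1
pos 1: AUG -> M; peptide=M
pos 4: ACG -> T; peptide=MT
pos 7: AGG -> R; peptide=MTR
pos 10: UAG -> STOP

Answer: MTR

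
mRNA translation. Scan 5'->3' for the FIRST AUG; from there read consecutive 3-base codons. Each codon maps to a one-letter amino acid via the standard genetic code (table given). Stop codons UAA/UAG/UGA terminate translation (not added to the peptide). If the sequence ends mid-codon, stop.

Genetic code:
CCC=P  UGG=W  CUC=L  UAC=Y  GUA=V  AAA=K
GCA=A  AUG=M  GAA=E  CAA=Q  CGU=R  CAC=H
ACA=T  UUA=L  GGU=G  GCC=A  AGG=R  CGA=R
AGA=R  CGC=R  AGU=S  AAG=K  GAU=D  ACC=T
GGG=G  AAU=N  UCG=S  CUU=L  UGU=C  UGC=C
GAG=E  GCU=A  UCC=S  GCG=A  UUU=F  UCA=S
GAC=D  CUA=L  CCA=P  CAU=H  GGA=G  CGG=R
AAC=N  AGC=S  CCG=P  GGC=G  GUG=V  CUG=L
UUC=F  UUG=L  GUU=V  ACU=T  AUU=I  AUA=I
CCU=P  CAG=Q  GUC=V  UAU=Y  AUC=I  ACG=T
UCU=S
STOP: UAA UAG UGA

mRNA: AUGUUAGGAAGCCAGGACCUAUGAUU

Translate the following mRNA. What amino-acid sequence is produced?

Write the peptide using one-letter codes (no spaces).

Answer: MLGSQDL

Derivation:
start AUG at pos 0
pos 0: AUG -> M; peptide=M
pos 3: UUA -> L; peptide=ML
pos 6: GGA -> G; peptide=MLG
pos 9: AGC -> S; peptide=MLGS
pos 12: CAG -> Q; peptide=MLGSQ
pos 15: GAC -> D; peptide=MLGSQD
pos 18: CUA -> L; peptide=MLGSQDL
pos 21: UGA -> STOP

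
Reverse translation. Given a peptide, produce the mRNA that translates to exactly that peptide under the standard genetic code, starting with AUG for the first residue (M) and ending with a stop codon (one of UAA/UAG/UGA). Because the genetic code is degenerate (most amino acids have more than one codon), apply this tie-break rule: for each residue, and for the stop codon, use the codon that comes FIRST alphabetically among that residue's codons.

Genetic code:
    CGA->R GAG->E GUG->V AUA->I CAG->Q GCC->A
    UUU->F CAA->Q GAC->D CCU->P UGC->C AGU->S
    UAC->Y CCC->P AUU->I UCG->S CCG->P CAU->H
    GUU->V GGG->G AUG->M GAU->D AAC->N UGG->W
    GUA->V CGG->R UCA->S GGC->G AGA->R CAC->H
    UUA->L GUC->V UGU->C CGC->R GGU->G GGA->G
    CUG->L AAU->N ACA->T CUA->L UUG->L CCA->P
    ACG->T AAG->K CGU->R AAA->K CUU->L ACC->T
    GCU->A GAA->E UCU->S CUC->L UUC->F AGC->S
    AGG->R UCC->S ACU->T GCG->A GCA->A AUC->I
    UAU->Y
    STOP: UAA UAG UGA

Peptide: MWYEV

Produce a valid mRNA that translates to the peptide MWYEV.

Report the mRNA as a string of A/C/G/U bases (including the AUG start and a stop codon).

Answer: mRNA: AUGUGGUACGAAGUAUAA

Derivation:
residue 1: M -> AUG (start codon)
residue 2: W -> UGG (only codon)
residue 3: Y codons sorted = UAC,UAU -> pick first = UAC
residue 4: E codons sorted = GAA,GAG -> pick first = GAA
residue 5: V codons sorted = GUA,GUC,GUG,GUU -> pick first = GUA
terminator: stop codons sorted = UAA,UAG,UGA -> pick first = UAA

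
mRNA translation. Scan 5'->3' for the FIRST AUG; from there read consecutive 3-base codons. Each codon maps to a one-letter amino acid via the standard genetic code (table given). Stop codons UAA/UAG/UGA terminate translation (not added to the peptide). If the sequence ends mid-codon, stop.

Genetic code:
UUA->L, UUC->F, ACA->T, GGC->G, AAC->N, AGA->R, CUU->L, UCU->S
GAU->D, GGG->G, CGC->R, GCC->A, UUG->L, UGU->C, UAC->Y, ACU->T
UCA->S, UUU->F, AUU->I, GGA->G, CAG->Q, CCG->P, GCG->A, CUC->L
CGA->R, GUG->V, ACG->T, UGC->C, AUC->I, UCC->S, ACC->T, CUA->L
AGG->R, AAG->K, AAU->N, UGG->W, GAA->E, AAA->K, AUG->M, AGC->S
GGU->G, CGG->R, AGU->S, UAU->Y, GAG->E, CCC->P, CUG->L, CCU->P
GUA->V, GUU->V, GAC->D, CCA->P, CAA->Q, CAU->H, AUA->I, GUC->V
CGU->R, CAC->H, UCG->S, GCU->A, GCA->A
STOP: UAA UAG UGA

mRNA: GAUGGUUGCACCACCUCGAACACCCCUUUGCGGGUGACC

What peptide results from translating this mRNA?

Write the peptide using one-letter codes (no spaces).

Answer: MVAPPRTPLCG

Derivation:
start AUG at pos 1
pos 1: AUG -> M; peptide=M
pos 4: GUU -> V; peptide=MV
pos 7: GCA -> A; peptide=MVA
pos 10: CCA -> P; peptide=MVAP
pos 13: CCU -> P; peptide=MVAPP
pos 16: CGA -> R; peptide=MVAPPR
pos 19: ACA -> T; peptide=MVAPPRT
pos 22: CCC -> P; peptide=MVAPPRTP
pos 25: CUU -> L; peptide=MVAPPRTPL
pos 28: UGC -> C; peptide=MVAPPRTPLC
pos 31: GGG -> G; peptide=MVAPPRTPLCG
pos 34: UGA -> STOP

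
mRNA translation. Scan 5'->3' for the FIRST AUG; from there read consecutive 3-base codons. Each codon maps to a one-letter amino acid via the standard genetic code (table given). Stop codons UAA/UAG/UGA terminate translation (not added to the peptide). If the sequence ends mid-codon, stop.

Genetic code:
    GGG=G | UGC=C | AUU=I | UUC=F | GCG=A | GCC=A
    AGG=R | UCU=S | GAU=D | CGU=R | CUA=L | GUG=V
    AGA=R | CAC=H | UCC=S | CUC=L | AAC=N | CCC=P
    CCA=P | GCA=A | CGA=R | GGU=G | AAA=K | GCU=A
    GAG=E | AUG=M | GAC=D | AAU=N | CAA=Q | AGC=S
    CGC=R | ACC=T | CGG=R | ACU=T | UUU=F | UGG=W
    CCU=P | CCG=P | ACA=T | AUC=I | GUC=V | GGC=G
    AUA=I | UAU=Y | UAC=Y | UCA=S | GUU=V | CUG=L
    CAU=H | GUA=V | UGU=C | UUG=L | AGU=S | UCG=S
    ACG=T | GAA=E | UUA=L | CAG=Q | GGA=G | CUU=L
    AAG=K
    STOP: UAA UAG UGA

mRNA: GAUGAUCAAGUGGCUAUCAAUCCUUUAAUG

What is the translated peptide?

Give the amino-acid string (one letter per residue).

Answer: MIKWLSIL

Derivation:
start AUG at pos 1
pos 1: AUG -> M; peptide=M
pos 4: AUC -> I; peptide=MI
pos 7: AAG -> K; peptide=MIK
pos 10: UGG -> W; peptide=MIKW
pos 13: CUA -> L; peptide=MIKWL
pos 16: UCA -> S; peptide=MIKWLS
pos 19: AUC -> I; peptide=MIKWLSI
pos 22: CUU -> L; peptide=MIKWLSIL
pos 25: UAA -> STOP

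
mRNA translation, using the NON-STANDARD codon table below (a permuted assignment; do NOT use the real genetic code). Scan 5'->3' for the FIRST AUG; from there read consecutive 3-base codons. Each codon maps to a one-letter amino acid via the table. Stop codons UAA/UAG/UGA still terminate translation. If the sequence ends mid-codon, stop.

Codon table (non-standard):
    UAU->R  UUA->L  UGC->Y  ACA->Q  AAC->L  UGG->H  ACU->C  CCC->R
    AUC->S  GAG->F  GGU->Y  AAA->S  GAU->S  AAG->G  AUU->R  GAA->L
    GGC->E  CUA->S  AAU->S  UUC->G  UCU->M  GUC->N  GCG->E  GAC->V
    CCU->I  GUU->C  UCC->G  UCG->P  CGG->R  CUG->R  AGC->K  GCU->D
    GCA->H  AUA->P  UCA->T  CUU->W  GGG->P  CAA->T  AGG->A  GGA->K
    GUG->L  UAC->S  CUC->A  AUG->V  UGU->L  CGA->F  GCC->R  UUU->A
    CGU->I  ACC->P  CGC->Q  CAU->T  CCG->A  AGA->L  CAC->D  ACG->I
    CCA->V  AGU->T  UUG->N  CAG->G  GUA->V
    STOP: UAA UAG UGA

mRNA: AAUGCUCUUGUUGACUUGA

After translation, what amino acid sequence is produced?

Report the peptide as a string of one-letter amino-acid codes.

Answer: VANNC

Derivation:
start AUG at pos 1
pos 1: AUG -> V; peptide=V
pos 4: CUC -> A; peptide=VA
pos 7: UUG -> N; peptide=VAN
pos 10: UUG -> N; peptide=VANN
pos 13: ACU -> C; peptide=VANNC
pos 16: UGA -> STOP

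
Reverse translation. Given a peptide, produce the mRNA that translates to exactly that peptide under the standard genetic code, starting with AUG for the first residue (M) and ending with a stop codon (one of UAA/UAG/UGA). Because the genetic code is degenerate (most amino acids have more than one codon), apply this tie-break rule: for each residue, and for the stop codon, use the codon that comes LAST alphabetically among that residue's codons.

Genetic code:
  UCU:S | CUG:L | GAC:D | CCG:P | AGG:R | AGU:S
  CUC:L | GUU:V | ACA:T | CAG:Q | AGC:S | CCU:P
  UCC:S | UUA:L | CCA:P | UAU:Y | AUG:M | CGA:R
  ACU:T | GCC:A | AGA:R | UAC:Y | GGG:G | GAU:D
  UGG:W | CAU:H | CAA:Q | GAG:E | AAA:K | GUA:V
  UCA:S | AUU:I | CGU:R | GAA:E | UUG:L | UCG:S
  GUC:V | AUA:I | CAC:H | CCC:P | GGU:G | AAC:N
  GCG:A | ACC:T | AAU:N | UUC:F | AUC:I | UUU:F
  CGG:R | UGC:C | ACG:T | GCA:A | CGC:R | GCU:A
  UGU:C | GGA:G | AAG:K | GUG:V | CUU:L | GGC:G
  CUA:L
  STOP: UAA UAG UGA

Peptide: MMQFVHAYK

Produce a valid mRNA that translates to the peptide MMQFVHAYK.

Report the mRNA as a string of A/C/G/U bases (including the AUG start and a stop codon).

Answer: mRNA: AUGAUGCAGUUUGUUCAUGCUUAUAAGUGA

Derivation:
residue 1: M -> AUG (start codon)
residue 2: M -> AUG (only codon)
residue 3: Q codons sorted = CAA,CAG -> pick last = CAG
residue 4: F codons sorted = UUC,UUU -> pick last = UUU
residue 5: V codons sorted = GUA,GUC,GUG,GUU -> pick last = GUU
residue 6: H codons sorted = CAC,CAU -> pick last = CAU
residue 7: A codons sorted = GCA,GCC,GCG,GCU -> pick last = GCU
residue 8: Y codons sorted = UAC,UAU -> pick last = UAU
residue 9: K codons sorted = AAA,AAG -> pick last = AAG
terminator: stop codons sorted = UAA,UAG,UGA -> pick last = UGA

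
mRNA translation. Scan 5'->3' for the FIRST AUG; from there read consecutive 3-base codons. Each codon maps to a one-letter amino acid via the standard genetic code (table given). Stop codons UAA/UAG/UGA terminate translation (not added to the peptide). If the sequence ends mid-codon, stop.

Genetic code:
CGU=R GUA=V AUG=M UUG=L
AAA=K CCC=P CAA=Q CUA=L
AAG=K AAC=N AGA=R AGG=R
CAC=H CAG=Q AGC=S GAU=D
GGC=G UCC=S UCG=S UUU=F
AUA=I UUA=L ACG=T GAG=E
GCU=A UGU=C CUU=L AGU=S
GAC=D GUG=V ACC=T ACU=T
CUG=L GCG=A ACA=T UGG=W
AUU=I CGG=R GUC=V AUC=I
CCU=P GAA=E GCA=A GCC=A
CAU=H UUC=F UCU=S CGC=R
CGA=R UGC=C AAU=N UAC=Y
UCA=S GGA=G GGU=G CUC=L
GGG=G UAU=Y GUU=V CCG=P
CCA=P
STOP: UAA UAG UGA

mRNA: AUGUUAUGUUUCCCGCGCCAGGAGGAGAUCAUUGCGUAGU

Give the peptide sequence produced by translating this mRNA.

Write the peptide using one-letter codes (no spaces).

start AUG at pos 0
pos 0: AUG -> M; peptide=M
pos 3: UUA -> L; peptide=ML
pos 6: UGU -> C; peptide=MLC
pos 9: UUC -> F; peptide=MLCF
pos 12: CCG -> P; peptide=MLCFP
pos 15: CGC -> R; peptide=MLCFPR
pos 18: CAG -> Q; peptide=MLCFPRQ
pos 21: GAG -> E; peptide=MLCFPRQE
pos 24: GAG -> E; peptide=MLCFPRQEE
pos 27: AUC -> I; peptide=MLCFPRQEEI
pos 30: AUU -> I; peptide=MLCFPRQEEII
pos 33: GCG -> A; peptide=MLCFPRQEEIIA
pos 36: UAG -> STOP

Answer: MLCFPRQEEIIA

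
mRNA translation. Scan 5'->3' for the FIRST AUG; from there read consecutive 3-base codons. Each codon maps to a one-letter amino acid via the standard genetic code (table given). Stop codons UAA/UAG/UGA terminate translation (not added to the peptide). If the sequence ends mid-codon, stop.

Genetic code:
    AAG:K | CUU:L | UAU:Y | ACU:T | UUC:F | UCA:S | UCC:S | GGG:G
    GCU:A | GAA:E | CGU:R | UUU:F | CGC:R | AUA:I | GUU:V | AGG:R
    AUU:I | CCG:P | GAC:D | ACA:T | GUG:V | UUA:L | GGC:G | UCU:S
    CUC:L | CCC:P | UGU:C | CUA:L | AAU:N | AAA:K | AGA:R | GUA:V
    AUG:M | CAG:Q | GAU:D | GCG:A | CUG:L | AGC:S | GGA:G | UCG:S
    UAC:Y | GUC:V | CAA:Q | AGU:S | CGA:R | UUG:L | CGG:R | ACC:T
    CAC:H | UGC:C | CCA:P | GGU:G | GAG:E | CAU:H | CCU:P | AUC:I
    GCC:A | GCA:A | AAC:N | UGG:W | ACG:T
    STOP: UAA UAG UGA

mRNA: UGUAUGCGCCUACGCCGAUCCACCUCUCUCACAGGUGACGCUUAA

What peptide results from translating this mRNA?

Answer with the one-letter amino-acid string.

start AUG at pos 3
pos 3: AUG -> M; peptide=M
pos 6: CGC -> R; peptide=MR
pos 9: CUA -> L; peptide=MRL
pos 12: CGC -> R; peptide=MRLR
pos 15: CGA -> R; peptide=MRLRR
pos 18: UCC -> S; peptide=MRLRRS
pos 21: ACC -> T; peptide=MRLRRST
pos 24: UCU -> S; peptide=MRLRRSTS
pos 27: CUC -> L; peptide=MRLRRSTSL
pos 30: ACA -> T; peptide=MRLRRSTSLT
pos 33: GGU -> G; peptide=MRLRRSTSLTG
pos 36: GAC -> D; peptide=MRLRRSTSLTGD
pos 39: GCU -> A; peptide=MRLRRSTSLTGDA
pos 42: UAA -> STOP

Answer: MRLRRSTSLTGDA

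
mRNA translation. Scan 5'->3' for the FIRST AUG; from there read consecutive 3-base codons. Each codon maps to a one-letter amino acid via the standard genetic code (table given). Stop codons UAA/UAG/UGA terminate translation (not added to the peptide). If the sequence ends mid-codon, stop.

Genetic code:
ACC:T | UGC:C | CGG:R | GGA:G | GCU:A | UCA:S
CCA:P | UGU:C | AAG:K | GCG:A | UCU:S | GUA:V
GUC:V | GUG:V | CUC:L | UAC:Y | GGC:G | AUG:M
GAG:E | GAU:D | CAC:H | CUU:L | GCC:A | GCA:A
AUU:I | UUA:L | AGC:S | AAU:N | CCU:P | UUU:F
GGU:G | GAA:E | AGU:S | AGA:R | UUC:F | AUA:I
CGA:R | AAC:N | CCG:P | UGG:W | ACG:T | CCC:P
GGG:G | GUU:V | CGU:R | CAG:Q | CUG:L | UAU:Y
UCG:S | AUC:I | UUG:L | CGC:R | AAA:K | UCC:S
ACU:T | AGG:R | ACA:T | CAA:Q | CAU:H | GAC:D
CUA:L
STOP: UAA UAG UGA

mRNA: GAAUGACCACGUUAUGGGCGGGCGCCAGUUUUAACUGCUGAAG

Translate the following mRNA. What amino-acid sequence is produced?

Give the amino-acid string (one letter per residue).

start AUG at pos 2
pos 2: AUG -> M; peptide=M
pos 5: ACC -> T; peptide=MT
pos 8: ACG -> T; peptide=MTT
pos 11: UUA -> L; peptide=MTTL
pos 14: UGG -> W; peptide=MTTLW
pos 17: GCG -> A; peptide=MTTLWA
pos 20: GGC -> G; peptide=MTTLWAG
pos 23: GCC -> A; peptide=MTTLWAGA
pos 26: AGU -> S; peptide=MTTLWAGAS
pos 29: UUU -> F; peptide=MTTLWAGASF
pos 32: AAC -> N; peptide=MTTLWAGASFN
pos 35: UGC -> C; peptide=MTTLWAGASFNC
pos 38: UGA -> STOP

Answer: MTTLWAGASFNC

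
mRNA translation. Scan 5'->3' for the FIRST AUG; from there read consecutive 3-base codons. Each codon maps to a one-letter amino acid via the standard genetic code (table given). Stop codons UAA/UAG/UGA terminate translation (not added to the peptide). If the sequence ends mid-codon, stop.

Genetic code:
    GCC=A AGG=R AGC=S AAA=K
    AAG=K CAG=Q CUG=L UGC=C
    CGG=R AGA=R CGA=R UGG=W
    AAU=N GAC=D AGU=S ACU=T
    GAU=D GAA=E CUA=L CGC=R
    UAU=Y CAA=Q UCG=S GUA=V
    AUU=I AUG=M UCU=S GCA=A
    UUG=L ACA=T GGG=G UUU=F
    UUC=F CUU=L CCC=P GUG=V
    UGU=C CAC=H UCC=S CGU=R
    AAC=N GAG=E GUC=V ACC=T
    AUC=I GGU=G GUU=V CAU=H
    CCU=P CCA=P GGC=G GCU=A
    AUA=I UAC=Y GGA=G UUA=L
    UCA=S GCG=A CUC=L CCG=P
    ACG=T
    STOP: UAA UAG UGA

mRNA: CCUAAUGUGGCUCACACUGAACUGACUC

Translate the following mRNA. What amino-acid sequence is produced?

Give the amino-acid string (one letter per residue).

Answer: MWLTLN

Derivation:
start AUG at pos 4
pos 4: AUG -> M; peptide=M
pos 7: UGG -> W; peptide=MW
pos 10: CUC -> L; peptide=MWL
pos 13: ACA -> T; peptide=MWLT
pos 16: CUG -> L; peptide=MWLTL
pos 19: AAC -> N; peptide=MWLTLN
pos 22: UGA -> STOP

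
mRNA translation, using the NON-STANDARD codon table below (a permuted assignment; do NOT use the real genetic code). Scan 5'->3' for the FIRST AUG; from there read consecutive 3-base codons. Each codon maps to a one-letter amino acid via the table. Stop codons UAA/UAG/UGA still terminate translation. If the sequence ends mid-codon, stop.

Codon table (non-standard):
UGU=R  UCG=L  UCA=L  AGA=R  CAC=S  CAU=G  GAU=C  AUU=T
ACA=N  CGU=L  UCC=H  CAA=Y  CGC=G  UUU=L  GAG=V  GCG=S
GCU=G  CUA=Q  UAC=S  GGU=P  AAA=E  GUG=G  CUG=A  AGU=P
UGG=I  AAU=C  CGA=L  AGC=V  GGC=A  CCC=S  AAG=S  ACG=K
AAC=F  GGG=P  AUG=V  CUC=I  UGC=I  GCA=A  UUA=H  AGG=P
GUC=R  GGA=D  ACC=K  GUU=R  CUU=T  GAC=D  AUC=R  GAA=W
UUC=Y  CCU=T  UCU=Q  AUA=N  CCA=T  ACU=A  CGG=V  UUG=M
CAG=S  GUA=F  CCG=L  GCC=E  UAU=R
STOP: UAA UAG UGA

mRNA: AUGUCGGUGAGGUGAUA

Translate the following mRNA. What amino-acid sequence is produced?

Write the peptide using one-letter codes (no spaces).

start AUG at pos 0
pos 0: AUG -> V; peptide=V
pos 3: UCG -> L; peptide=VL
pos 6: GUG -> G; peptide=VLG
pos 9: AGG -> P; peptide=VLGP
pos 12: UGA -> STOP

Answer: VLGP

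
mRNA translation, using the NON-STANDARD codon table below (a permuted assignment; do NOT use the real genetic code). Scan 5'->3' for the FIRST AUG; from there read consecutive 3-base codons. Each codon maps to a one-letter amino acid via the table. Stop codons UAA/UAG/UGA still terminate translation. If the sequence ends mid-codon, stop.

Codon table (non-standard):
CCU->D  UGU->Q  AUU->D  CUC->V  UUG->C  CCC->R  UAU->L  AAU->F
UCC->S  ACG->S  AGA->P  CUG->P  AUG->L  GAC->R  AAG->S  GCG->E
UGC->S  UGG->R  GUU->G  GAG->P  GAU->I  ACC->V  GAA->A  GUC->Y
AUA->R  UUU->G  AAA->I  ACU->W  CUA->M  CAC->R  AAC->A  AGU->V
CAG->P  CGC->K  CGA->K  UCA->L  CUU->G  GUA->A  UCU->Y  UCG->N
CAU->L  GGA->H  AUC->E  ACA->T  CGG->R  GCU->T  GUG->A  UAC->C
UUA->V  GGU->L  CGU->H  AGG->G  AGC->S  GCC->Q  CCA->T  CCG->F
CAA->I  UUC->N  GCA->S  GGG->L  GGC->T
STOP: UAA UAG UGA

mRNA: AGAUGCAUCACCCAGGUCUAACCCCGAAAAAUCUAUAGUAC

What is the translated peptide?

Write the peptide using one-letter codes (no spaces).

Answer: LLRTLMVFIFM

Derivation:
start AUG at pos 2
pos 2: AUG -> L; peptide=L
pos 5: CAU -> L; peptide=LL
pos 8: CAC -> R; peptide=LLR
pos 11: CCA -> T; peptide=LLRT
pos 14: GGU -> L; peptide=LLRTL
pos 17: CUA -> M; peptide=LLRTLM
pos 20: ACC -> V; peptide=LLRTLMV
pos 23: CCG -> F; peptide=LLRTLMVF
pos 26: AAA -> I; peptide=LLRTLMVFI
pos 29: AAU -> F; peptide=LLRTLMVFIF
pos 32: CUA -> M; peptide=LLRTLMVFIFM
pos 35: UAG -> STOP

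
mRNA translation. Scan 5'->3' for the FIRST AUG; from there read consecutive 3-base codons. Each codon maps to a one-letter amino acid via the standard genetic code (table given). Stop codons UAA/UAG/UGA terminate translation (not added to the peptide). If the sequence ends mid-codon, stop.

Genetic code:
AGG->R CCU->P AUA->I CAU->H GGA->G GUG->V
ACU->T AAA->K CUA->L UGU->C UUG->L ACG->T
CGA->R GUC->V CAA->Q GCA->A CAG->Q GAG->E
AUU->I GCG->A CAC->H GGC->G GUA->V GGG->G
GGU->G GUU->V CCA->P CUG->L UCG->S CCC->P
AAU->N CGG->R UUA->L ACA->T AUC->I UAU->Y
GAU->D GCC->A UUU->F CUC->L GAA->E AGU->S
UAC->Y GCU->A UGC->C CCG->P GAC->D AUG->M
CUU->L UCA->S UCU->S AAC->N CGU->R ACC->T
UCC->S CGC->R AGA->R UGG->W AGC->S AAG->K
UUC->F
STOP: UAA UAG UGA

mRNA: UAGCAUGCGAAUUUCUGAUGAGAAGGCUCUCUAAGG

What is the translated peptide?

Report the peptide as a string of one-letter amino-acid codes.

Answer: MRISDEKAL

Derivation:
start AUG at pos 4
pos 4: AUG -> M; peptide=M
pos 7: CGA -> R; peptide=MR
pos 10: AUU -> I; peptide=MRI
pos 13: UCU -> S; peptide=MRIS
pos 16: GAU -> D; peptide=MRISD
pos 19: GAG -> E; peptide=MRISDE
pos 22: AAG -> K; peptide=MRISDEK
pos 25: GCU -> A; peptide=MRISDEKA
pos 28: CUC -> L; peptide=MRISDEKAL
pos 31: UAA -> STOP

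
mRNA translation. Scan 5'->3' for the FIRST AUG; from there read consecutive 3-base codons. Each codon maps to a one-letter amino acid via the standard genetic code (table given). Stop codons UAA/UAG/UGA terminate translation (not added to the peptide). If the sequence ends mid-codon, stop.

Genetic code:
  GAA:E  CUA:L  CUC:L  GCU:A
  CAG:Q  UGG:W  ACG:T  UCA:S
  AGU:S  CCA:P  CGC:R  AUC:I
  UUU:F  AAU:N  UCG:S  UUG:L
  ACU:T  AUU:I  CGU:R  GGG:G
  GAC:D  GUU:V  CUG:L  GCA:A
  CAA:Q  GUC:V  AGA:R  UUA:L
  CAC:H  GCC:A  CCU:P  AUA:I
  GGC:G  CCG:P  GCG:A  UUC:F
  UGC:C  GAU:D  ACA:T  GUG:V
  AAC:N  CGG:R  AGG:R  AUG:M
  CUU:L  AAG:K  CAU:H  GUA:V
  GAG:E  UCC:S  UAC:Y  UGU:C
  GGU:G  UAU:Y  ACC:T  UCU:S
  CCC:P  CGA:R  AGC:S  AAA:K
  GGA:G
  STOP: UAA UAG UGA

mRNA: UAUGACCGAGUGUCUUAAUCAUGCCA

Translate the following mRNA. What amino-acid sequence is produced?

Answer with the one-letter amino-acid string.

Answer: MTECLNHA

Derivation:
start AUG at pos 1
pos 1: AUG -> M; peptide=M
pos 4: ACC -> T; peptide=MT
pos 7: GAG -> E; peptide=MTE
pos 10: UGU -> C; peptide=MTEC
pos 13: CUU -> L; peptide=MTECL
pos 16: AAU -> N; peptide=MTECLN
pos 19: CAU -> H; peptide=MTECLNH
pos 22: GCC -> A; peptide=MTECLNHA
pos 25: only 1 nt remain (<3), stop (end of mRNA)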